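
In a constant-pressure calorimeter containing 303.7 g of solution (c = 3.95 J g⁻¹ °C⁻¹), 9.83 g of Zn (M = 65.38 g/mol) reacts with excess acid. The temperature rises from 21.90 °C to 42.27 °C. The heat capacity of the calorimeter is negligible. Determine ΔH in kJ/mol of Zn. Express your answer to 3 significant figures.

ΔH = -163 kJ/mol

|ΔT| = |42.27 − 21.90| = 20.37 °C
|q_surr| = (303.7 × 3.95) × 20.37 = 1199.615 × 20.37 = 24440 J
n(Zn) = 9.83 / 65.38 = 0.1504 mol
Temperature rose, so q_rxn = −|q_surr| = -24.44 kJ
ΔH = q_rxn / n = -162.5 kJ/mol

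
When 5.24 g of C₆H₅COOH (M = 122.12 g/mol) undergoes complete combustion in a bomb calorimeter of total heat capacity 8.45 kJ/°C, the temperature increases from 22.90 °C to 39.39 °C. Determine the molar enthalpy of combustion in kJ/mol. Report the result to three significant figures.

ΔH = -3250 kJ/mol

ΔT = 39.39 − 22.90 = 16.49 °C
q_cal = C_cal × ΔT = 8.45 × 16.49 = 139.3405 kJ
n = 5.24 / 122.12 = 0.04291 mol
q_rxn = −q_cal = -139.3405 kJ
ΔH = -139.3405 / 0.04291 = -3247 kJ/mol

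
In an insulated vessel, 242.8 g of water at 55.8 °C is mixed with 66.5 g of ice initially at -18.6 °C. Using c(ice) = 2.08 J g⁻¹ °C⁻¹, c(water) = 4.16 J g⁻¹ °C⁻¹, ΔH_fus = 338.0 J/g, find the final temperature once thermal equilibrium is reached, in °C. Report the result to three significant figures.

T_f = 24.3 °C

Heat to bring ice to 0 °C and melt it: q₁ = 66.5×2.08×18.6 + 66.5×338.0 = 25050 J
Heat the water can supply cooling to 0 °C: 242.8×4.16×55.8 = 56360.7 J > q₁, so all ice melts.
Energy balance: 242.8×4.16×(55.8 − T) = 25050 + 66.5×4.16×(T − 0)
1010.048(55.8 − T) = 25050 + 276.64 T
56360.7 − 25050 = 1286.688 T
T = 31310.7 / 1286.688 = 24.33 °C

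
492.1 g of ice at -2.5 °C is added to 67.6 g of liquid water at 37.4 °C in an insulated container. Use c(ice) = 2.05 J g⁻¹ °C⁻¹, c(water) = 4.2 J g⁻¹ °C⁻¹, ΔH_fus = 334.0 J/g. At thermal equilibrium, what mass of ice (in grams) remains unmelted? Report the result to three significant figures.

m_ice remaining = 468 g

Heat to warm all ice to 0 °C: 492.1×2.05×2.5 = 2522.0 J
Heat released by water cooling to 0 °C: 67.6×4.2×37.4 = 10619 J
10619 J < 2522.0 + 492.1×334.0 = 166883.4 J, so not all ice melts; final T = 0 °C.
Heat left for melting: 10619 − 2522.0 = 8097.0 J
Mass melted = 8097.0 / 334.0 = 24.24 g
Ice remaining = 492.1 − 24.24 = 467.86 g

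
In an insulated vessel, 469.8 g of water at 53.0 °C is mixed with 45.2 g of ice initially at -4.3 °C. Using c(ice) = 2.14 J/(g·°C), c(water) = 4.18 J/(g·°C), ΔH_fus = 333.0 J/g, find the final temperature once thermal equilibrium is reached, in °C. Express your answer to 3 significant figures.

T_f = 41.2 °C

Heat to bring ice to 0 °C and melt it: q₁ = 45.2×2.14×4.3 + 45.2×333.0 = 15468 J
Heat the water can supply cooling to 0 °C: 469.8×4.18×53.0 = 104079 J > q₁, so all ice melts.
Energy balance: 469.8×4.18×(53.0 − T) = 15468 + 45.2×4.18×(T − 0)
1963.764(53.0 − T) = 15468 + 188.936 T
104079 − 15468 = 2152.700 T
T = 88611 / 2152.700 = 41.16 °C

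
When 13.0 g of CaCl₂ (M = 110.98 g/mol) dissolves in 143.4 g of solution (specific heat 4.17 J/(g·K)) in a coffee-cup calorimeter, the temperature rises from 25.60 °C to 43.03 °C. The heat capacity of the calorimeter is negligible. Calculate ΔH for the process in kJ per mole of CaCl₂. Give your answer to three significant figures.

ΔH = -89.0 kJ/mol

|ΔT| = |43.03 − 25.60| = 17.43 °C
|q_surr| = (143.4 × 4.17) × 17.43 = 597.978 × 17.43 = 10420 J
n(CaCl₂) = 13.0 / 110.98 = 0.1171 mol
Temperature rose, so q_rxn = −|q_surr| = -10.42 kJ
ΔH = q_rxn / n = -88.98 kJ/mol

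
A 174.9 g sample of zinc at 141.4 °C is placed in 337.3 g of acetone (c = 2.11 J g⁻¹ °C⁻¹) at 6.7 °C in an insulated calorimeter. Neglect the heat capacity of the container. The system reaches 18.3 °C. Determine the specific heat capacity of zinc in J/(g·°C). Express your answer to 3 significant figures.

q_gained = (337.3 × 2.11) × (18.3 − 6.7) = 8256 J
q_lost = 174.9 × c × (141.4 − 18.3) = 21530.19 c
Set equal: c = 8256 / 21530.19 = 0.383 J/(g·°C)

c = 0.383 J/(g·°C)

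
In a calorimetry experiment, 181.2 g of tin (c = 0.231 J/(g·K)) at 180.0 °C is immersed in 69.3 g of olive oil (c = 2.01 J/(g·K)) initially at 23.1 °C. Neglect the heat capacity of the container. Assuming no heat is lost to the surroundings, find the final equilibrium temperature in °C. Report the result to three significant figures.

Heat lost by tin = heat gained by olive oil.
(181.2)(0.231)(180.0 − T) = (69.3)(2.01)(T − 23.1)
41.8572 (180.0 − T) = 139.293 (T − 23.1)
7534.3 − 41.8572 T = 139.293 T − 3217.7
10752.0 = 181.1502 T
T = 59.35 °C

T_f = 59.4 °C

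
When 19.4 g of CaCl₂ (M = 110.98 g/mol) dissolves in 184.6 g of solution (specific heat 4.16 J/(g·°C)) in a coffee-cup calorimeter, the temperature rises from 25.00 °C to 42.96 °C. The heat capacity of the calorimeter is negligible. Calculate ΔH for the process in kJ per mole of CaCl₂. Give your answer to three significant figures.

ΔH = -78.9 kJ/mol

|ΔT| = |42.96 − 25.00| = 17.96 °C
|q_surr| = (184.6 × 4.16) × 17.96 = 767.936 × 17.96 = 13790 J
n(CaCl₂) = 19.4 / 110.98 = 0.1748 mol
Temperature rose, so q_rxn = −|q_surr| = -13.79 kJ
ΔH = q_rxn / n = -78.89 kJ/mol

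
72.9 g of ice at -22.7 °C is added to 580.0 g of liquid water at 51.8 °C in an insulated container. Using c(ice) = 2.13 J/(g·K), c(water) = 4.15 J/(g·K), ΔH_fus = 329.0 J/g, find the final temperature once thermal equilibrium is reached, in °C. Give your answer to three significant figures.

T_f = 35.9 °C

Heat to bring ice to 0 °C and melt it: q₁ = 72.9×2.13×22.7 + 72.9×329.0 = 27509 J
Heat the water can supply cooling to 0 °C: 580.0×4.15×51.8 = 124683 J > q₁, so all ice melts.
Energy balance: 580.0×4.15×(51.8 − T) = 27509 + 72.9×4.15×(T − 0)
2407(51.8 − T) = 27509 + 302.535 T
124683 − 27509 = 2709.535 T
T = 97174 / 2709.535 = 35.86 °C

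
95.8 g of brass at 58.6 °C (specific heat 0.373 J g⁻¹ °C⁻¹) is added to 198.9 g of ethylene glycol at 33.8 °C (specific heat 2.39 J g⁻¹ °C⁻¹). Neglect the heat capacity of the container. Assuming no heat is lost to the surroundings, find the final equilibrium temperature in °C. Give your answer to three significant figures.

T_f = 35.5 °C

Heat lost by brass = heat gained by ethylene glycol.
(95.8)(0.373)(58.6 − T) = (198.9)(2.39)(T − 33.8)
35.7334 (58.6 − T) = 475.371 (T − 33.8)
2094.0 − 35.7334 T = 475.371 T − 16068
18162.0 = 511.1044 T
T = 35.53 °C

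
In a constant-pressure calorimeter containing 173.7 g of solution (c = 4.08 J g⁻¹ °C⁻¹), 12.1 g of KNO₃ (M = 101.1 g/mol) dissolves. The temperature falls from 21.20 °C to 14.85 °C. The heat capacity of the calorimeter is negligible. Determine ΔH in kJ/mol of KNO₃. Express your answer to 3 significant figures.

|ΔT| = |14.85 − 21.20| = 6.35 °C
|q_surr| = (173.7 × 4.08) × 6.35 = 708.696 × 6.35 = 4500 J
n(KNO₃) = 12.1 / 101.1 = 0.1197 mol
Temperature fell, so q_rxn = +|q_surr| = 4.500 kJ
ΔH = q_rxn / n = 37.59 kJ/mol

ΔH = 37.6 kJ/mol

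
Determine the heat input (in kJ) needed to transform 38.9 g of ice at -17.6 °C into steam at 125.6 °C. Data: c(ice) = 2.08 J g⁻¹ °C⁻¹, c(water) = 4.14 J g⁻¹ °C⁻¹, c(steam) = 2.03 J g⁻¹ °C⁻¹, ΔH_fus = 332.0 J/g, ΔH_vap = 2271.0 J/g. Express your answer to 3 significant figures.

q1 (heat ice -17.6→0.0 °C): 38.9 × 2.08 × 17.6 = 1424 J
q2 (melt at 0 °C): 38.9 × 332.0 = 12915 J
q3 (heat water 0.0→100.0 °C): 38.9 × 4.14 × 100.0 = 16105 J
q4 (vaporize at 100 °C): 38.9 × 2271.0 = 88342 J
q5 (heat steam 100.0→125.6 °C): 38.9 × 2.03 × 25.6 = 2022 J
Total: 1424 + 12915 + 16105 + 88342 + 2022 = 120808 J = 121 kJ

q = 121 kJ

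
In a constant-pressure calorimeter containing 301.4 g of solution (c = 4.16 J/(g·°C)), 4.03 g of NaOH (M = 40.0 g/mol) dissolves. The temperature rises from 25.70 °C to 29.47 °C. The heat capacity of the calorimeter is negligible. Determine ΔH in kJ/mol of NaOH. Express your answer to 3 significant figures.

|ΔT| = |29.47 − 25.70| = 3.77 °C
|q_surr| = (301.4 × 4.16) × 3.77 = 1253.824 × 3.77 = 4727 J
n(NaOH) = 4.03 / 40.0 = 0.1008 mol
Temperature rose, so q_rxn = −|q_surr| = -4.727 kJ
ΔH = q_rxn / n = -46.89 kJ/mol

ΔH = -46.9 kJ/mol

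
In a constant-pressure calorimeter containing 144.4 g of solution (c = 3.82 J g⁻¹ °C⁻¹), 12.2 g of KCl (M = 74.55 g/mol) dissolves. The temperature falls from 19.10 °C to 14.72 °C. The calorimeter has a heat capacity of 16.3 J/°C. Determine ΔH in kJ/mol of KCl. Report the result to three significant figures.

|ΔT| = |14.72 − 19.10| = 4.38 °C
|q_surr| = (144.4 × 3.82 + 16.3) × 4.38 = 567.908 × 4.38 = 2487 J
n(KCl) = 12.2 / 74.55 = 0.1636 mol
Temperature fell, so q_rxn = +|q_surr| = 2.487 kJ
ΔH = q_rxn / n = 15.20 kJ/mol

ΔH = 15.2 kJ/mol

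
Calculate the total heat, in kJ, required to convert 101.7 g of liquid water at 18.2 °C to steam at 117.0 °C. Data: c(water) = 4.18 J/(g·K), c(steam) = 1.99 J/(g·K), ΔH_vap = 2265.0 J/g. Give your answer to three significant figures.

q1 (heat water 18.2→100.0 °C): 101.7 × 4.18 × 81.8 = 34774 J
q2 (vaporize at 100 °C): 101.7 × 2265.0 = 230351 J
q3 (heat steam 100.0→117.0 °C): 101.7 × 1.99 × 17.0 = 3441 J
Total: 34774 + 230351 + 3441 = 268566 J = 269 kJ

q = 269 kJ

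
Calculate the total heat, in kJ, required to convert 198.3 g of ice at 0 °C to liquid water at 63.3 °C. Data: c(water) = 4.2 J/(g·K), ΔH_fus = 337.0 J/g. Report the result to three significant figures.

q1 (melt at 0 °C): 198.3 × 337.0 = 66827 J
q2 (heat water 0.0→63.3 °C): 198.3 × 4.2 × 63.3 = 52720 J
Total: 66827 + 52720 = 119547 J = 120 kJ

q = 120 kJ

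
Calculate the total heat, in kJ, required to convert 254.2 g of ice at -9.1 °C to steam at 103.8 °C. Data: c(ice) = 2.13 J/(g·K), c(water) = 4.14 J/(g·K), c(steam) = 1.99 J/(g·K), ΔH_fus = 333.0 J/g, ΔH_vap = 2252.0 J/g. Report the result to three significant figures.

q = 769 kJ

q1 (heat ice -9.1→0.0 °C): 254.2 × 2.13 × 9.1 = 4927 J
q2 (melt at 0 °C): 254.2 × 333.0 = 84649 J
q3 (heat water 0.0→100.0 °C): 254.2 × 4.14 × 100.0 = 105239 J
q4 (vaporize at 100 °C): 254.2 × 2252.0 = 572458 J
q5 (heat steam 100.0→103.8 °C): 254.2 × 1.99 × 3.8 = 1922 J
Total: 4927 + 84649 + 105239 + 572458 + 1922 = 769195 J = 769 kJ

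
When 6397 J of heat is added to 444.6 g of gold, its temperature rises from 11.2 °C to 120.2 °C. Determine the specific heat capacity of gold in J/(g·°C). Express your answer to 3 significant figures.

c = q / (m ΔT) = 6397 / (444.6 × 109.0)
c = 6397 / 48461.4 = 0.132 J/(g·°C)

c = 0.132 J/(g·°C)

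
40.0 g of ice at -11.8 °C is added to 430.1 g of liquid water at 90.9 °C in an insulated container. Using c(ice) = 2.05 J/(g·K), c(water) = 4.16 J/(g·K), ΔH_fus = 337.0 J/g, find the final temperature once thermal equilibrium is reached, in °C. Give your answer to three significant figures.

Heat to bring ice to 0 °C and melt it: q₁ = 40.0×2.05×11.8 + 40.0×337.0 = 14448 J
Heat the water can supply cooling to 0 °C: 430.1×4.16×90.9 = 162640 J > q₁, so all ice melts.
Energy balance: 430.1×4.16×(90.9 − T) = 14448 + 40.0×4.16×(T − 0)
1789.216(90.9 − T) = 14448 + 166.4 T
162640 − 14448 = 1955.616 T
T = 148192 / 1955.616 = 75.78 °C

T_f = 75.8 °C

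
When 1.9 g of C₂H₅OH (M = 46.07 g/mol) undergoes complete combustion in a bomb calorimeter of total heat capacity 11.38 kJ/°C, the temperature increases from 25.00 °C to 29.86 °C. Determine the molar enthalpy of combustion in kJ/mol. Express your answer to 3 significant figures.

ΔT = 29.86 − 25.00 = 4.86 °C
q_cal = C_cal × ΔT = 11.38 × 4.86 = 55.3068 kJ
n = 1.9 / 46.07 = 0.04124 mol
q_rxn = −q_cal = -55.3068 kJ
ΔH = -55.3068 / 0.04124 = -1341 kJ/mol

ΔH = -1340 kJ/mol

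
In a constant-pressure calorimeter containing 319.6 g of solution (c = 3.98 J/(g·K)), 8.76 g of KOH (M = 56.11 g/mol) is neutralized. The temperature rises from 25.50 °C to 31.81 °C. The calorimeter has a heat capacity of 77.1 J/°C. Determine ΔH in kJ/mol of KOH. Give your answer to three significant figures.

ΔH = -54.5 kJ/mol

|ΔT| = |31.81 − 25.50| = 6.31 °C
|q_surr| = (319.6 × 3.98 + 77.1) × 6.31 = 1349.108 × 6.31 = 8513 J
n(KOH) = 8.76 / 56.11 = 0.1561 mol
Temperature rose, so q_rxn = −|q_surr| = -8.513 kJ
ΔH = q_rxn / n = -54.54 kJ/mol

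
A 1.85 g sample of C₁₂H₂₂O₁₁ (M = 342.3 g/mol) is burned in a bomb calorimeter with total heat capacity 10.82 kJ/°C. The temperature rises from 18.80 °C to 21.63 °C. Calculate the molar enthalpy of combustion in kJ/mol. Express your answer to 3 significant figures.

ΔT = 21.63 − 18.80 = 2.83 °C
q_cal = C_cal × ΔT = 10.82 × 2.83 = 30.6206 kJ
n = 1.85 / 342.3 = 0.005405 mol
q_rxn = −q_cal = -30.6206 kJ
ΔH = -30.6206 / 0.005405 = -5665 kJ/mol

ΔH = -5670 kJ/mol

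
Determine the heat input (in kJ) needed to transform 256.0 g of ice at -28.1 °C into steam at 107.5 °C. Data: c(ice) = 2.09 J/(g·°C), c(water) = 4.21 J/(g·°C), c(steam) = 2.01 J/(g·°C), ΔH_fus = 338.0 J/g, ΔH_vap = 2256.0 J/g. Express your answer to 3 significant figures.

q = 791 kJ

q1 (heat ice -28.1→0.0 °C): 256.0 × 2.09 × 28.1 = 15035 J
q2 (melt at 0 °C): 256.0 × 338.0 = 86528 J
q3 (heat water 0.0→100.0 °C): 256.0 × 4.21 × 100.0 = 107776 J
q4 (vaporize at 100 °C): 256.0 × 2256.0 = 577536 J
q5 (heat steam 100.0→107.5 °C): 256.0 × 2.01 × 7.5 = 3859 J
Total: 15035 + 86528 + 107776 + 577536 + 3859 = 790734 J = 791 kJ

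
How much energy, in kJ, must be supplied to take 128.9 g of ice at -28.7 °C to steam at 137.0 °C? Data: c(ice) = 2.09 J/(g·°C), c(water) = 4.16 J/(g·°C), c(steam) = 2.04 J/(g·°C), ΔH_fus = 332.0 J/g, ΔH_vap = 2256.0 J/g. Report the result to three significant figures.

q = 405 kJ

q1 (heat ice -28.7→0.0 °C): 128.9 × 2.09 × 28.7 = 7732 J
q2 (melt at 0 °C): 128.9 × 332.0 = 42795 J
q3 (heat water 0.0→100.0 °C): 128.9 × 4.16 × 100.0 = 53622 J
q4 (vaporize at 100 °C): 128.9 × 2256.0 = 290798 J
q5 (heat steam 100.0→137.0 °C): 128.9 × 2.04 × 37.0 = 9729 J
Total: 7732 + 42795 + 53622 + 290798 + 9729 = 404676 J = 405 kJ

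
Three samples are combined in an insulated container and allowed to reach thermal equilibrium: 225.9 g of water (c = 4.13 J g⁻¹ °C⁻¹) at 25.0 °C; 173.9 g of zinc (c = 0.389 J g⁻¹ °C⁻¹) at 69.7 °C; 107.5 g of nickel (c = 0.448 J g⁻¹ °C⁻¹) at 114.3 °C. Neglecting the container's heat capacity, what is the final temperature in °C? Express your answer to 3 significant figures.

Σ mᵢcᵢ(T − Tᵢ) = 0  ⇒  T = Σ mᵢcᵢTᵢ / Σ mᵢcᵢ
Σ mᵢcᵢ = 225.9×4.13 + 173.9×0.389 + 107.5×0.448 = 1048.7741
Σ mᵢcᵢTᵢ = 932.967×25.0 + 67.6471×69.7 + 48.16×114.3 = 33544
T = 33544 / 1048.7741 = 31.98 °C

T_f = 32.0 °C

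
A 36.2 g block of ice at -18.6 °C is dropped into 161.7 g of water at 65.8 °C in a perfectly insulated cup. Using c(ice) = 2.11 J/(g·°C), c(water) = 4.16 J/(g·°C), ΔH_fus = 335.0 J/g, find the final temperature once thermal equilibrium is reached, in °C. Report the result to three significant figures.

Heat to bring ice to 0 °C and melt it: q₁ = 36.2×2.11×18.6 + 36.2×335.0 = 13548 J
Heat the water can supply cooling to 0 °C: 161.7×4.16×65.8 = 44261.8 J > q₁, so all ice melts.
Energy balance: 161.7×4.16×(65.8 − T) = 13548 + 36.2×4.16×(T − 0)
672.672(65.8 − T) = 13548 + 150.592 T
44261.8 − 13548 = 823.264 T
T = 30713.8 / 823.264 = 37.31 °C

T_f = 37.3 °C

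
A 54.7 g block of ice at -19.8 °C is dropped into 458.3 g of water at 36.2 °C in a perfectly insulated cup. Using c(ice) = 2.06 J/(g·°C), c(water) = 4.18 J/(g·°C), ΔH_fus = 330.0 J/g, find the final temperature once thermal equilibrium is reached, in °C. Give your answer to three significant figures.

Heat to bring ice to 0 °C and melt it: q₁ = 54.7×2.06×19.8 + 54.7×330.0 = 20282 J
Heat the water can supply cooling to 0 °C: 458.3×4.18×36.2 = 69348.1 J > q₁, so all ice melts.
Energy balance: 458.3×4.18×(36.2 − T) = 20282 + 54.7×4.18×(T − 0)
1915.694(36.2 − T) = 20282 + 228.646 T
69348.1 − 20282 = 2144.340 T
T = 49066.1 / 2144.340 = 22.88 °C

T_f = 22.9 °C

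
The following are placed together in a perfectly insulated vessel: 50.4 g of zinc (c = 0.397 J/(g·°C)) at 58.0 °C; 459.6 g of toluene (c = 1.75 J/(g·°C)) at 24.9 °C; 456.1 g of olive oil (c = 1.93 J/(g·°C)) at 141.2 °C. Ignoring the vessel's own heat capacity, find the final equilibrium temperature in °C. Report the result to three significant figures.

Σ mᵢcᵢ(T − Tᵢ) = 0  ⇒  T = Σ mᵢcᵢTᵢ / Σ mᵢcᵢ
Σ mᵢcᵢ = 50.4×0.397 + 459.6×1.75 + 456.1×1.93 = 1704.5818
Σ mᵢcᵢTᵢ = 20.0088×58.0 + 804.3×24.9 + 880.273×141.2 = 145480
T = 145480 / 1704.5818 = 85.346 °C

T_f = 85.3 °C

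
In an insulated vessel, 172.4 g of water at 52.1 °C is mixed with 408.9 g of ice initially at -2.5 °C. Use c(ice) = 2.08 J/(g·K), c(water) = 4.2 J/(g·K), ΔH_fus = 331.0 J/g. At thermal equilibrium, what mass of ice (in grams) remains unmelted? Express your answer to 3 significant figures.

m_ice remaining = 301 g

Heat to warm all ice to 0 °C: 408.9×2.08×2.5 = 2126.3 J
Heat released by water cooling to 0 °C: 172.4×4.2×52.1 = 37725 J
37725 J < 2126.3 + 408.9×331.0 = 137472.2 J, so not all ice melts; final T = 0 °C.
Heat left for melting: 37725 − 2126.3 = 35598.7 J
Mass melted = 35598.7 / 331.0 = 107.5 g
Ice remaining = 408.9 − 107.5 = 301.4 g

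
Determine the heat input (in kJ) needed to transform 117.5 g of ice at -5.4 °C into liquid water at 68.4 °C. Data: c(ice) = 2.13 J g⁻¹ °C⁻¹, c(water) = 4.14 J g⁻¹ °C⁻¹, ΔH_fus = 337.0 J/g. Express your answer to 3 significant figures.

q1 (heat ice -5.4→0.0 °C): 117.5 × 2.13 × 5.4 = 1351 J
q2 (melt at 0 °C): 117.5 × 337.0 = 39598 J
q3 (heat water 0.0→68.4 °C): 117.5 × 4.14 × 68.4 = 33273 J
Total: 1351 + 39598 + 33273 = 74222 J = 74.2 kJ

q = 74.2 kJ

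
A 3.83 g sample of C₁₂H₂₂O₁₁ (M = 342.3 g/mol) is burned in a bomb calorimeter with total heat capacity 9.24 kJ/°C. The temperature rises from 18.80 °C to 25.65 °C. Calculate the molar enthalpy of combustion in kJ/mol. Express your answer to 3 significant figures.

ΔT = 25.65 − 18.80 = 6.85 °C
q_cal = C_cal × ΔT = 9.24 × 6.85 = 63.294 kJ
n = 3.83 / 342.3 = 0.01119 mol
q_rxn = −q_cal = -63.294 kJ
ΔH = -63.294 / 0.01119 = -5656 kJ/mol

ΔH = -5660 kJ/mol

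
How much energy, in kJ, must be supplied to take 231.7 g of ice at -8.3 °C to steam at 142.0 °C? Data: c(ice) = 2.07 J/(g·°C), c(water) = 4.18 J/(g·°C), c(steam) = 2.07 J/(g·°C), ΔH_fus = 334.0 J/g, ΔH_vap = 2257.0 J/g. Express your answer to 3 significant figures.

q = 721 kJ

q1 (heat ice -8.3→0.0 °C): 231.7 × 2.07 × 8.3 = 3981 J
q2 (melt at 0 °C): 231.7 × 334.0 = 77388 J
q3 (heat water 0.0→100.0 °C): 231.7 × 4.18 × 100.0 = 96851 J
q4 (vaporize at 100 °C): 231.7 × 2257.0 = 522947 J
q5 (heat steam 100.0→142.0 °C): 231.7 × 2.07 × 42.0 = 20144 J
Total: 3981 + 77388 + 96851 + 522947 + 20144 = 721311 J = 721 kJ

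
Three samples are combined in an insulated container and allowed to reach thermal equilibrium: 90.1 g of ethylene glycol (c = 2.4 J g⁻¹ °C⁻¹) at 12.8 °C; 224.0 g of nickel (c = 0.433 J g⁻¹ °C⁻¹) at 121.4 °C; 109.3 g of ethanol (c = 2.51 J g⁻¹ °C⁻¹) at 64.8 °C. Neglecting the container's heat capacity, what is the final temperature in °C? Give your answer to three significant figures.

T_f = 55.0 °C

Σ mᵢcᵢ(T − Tᵢ) = 0  ⇒  T = Σ mᵢcᵢTᵢ / Σ mᵢcᵢ
Σ mᵢcᵢ = 90.1×2.4 + 224.0×0.433 + 109.3×2.51 = 587.575
Σ mᵢcᵢTᵢ = 216.24×12.8 + 96.992×121.4 + 274.343×64.8 = 32320
T = 32320 / 587.575 = 55.01 °C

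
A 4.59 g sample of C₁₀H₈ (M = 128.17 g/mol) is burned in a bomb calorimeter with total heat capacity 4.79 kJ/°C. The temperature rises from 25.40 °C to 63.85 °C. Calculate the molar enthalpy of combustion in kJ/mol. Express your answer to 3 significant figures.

ΔT = 63.85 − 25.40 = 38.45 °C
q_cal = C_cal × ΔT = 4.79 × 38.45 = 184.1755 kJ
n = 4.59 / 128.17 = 0.03581 mol
q_rxn = −q_cal = -184.1755 kJ
ΔH = -184.1755 / 0.03581 = -5143 kJ/mol

ΔH = -5140 kJ/mol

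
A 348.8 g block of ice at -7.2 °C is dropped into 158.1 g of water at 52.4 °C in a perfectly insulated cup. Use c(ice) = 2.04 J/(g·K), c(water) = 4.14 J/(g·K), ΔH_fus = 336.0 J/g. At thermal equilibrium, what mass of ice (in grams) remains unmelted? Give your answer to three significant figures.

m_ice remaining = 262 g

Heat to warm all ice to 0 °C: 348.8×2.04×7.2 = 5123.2 J
Heat released by water cooling to 0 °C: 158.1×4.14×52.4 = 34298 J
34298 J < 5123.2 + 348.8×336.0 = 122320.0 J, so not all ice melts; final T = 0 °C.
Heat left for melting: 34298 − 5123.2 = 29174.8 J
Mass melted = 29174.8 / 336.0 = 86.83 g
Ice remaining = 348.8 − 86.83 = 261.97 g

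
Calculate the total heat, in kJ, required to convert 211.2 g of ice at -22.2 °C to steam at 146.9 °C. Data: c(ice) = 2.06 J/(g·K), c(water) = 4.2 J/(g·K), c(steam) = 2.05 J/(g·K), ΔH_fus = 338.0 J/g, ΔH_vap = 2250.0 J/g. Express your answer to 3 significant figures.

q = 665 kJ

q1 (heat ice -22.2→0.0 °C): 211.2 × 2.06 × 22.2 = 9659 J
q2 (melt at 0 °C): 211.2 × 338.0 = 71386 J
q3 (heat water 0.0→100.0 °C): 211.2 × 4.2 × 100.0 = 88704 J
q4 (vaporize at 100 °C): 211.2 × 2250.0 = 475200 J
q5 (heat steam 100.0→146.9 °C): 211.2 × 2.05 × 46.9 = 20306 J
Total: 9659 + 71386 + 88704 + 475200 + 20306 = 665255 J = 665 kJ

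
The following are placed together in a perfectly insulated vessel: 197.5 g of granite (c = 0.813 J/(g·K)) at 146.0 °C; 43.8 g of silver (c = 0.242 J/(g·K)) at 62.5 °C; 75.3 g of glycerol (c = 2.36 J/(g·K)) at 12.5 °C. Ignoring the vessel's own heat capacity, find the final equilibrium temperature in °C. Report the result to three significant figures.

Σ mᵢcᵢ(T − Tᵢ) = 0  ⇒  T = Σ mᵢcᵢTᵢ / Σ mᵢcᵢ
Σ mᵢcᵢ = 197.5×0.813 + 43.8×0.242 + 75.3×2.36 = 348.8751
Σ mᵢcᵢTᵢ = 160.5675×146.0 + 10.5996×62.5 + 177.708×12.5 = 26327
T = 26327 / 348.8751 = 75.46 °C

T_f = 75.5 °C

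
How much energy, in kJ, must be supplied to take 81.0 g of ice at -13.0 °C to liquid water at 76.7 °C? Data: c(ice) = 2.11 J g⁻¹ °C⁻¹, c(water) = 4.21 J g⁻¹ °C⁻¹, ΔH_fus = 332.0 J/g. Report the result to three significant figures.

q = 55.3 kJ

q1 (heat ice -13.0→0.0 °C): 81.0 × 2.11 × 13.0 = 2222 J
q2 (melt at 0 °C): 81.0 × 332.0 = 26892 J
q3 (heat water 0.0→76.7 °C): 81.0 × 4.21 × 76.7 = 26155 J
Total: 2222 + 26892 + 26155 = 55269 J = 55.3 kJ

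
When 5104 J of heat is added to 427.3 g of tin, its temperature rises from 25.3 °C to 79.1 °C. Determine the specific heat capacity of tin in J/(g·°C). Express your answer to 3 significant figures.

c = q / (m ΔT) = 5104 / (427.3 × 53.8)
c = 5104 / 22988.74 = 0.222 J/(g·°C)

c = 0.222 J/(g·°C)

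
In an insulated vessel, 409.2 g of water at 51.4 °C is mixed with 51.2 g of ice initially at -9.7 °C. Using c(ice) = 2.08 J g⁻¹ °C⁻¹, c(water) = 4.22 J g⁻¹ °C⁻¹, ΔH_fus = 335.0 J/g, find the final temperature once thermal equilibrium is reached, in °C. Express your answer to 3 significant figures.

Heat to bring ice to 0 °C and melt it: q₁ = 51.2×2.08×9.7 + 51.2×335.0 = 18185 J
Heat the water can supply cooling to 0 °C: 409.2×4.22×51.4 = 88758.8 J > q₁, so all ice melts.
Energy balance: 409.2×4.22×(51.4 − T) = 18185 + 51.2×4.22×(T − 0)
1726.824(51.4 − T) = 18185 + 216.064 T
88758.8 − 18185 = 1942.888 T
T = 70573.8 / 1942.888 = 36.32 °C

T_f = 36.3 °C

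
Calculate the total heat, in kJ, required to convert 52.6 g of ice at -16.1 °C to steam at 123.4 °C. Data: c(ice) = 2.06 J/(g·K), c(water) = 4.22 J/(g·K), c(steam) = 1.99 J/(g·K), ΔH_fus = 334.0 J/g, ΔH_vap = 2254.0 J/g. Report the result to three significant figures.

q = 163 kJ

q1 (heat ice -16.1→0.0 °C): 52.6 × 2.06 × 16.1 = 1745 J
q2 (melt at 0 °C): 52.6 × 334.0 = 17568 J
q3 (heat water 0.0→100.0 °C): 52.6 × 4.22 × 100.0 = 22197 J
q4 (vaporize at 100 °C): 52.6 × 2254.0 = 118560 J
q5 (heat steam 100.0→123.4 °C): 52.6 × 1.99 × 23.4 = 2449 J
Total: 1745 + 17568 + 22197 + 118560 + 2449 = 162519 J = 163 kJ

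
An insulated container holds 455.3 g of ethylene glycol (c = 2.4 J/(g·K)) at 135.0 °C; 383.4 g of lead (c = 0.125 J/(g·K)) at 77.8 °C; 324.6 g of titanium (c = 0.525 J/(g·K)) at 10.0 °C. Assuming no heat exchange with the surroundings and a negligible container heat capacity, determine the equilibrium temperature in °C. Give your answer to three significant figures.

Σ mᵢcᵢ(T − Tᵢ) = 0  ⇒  T = Σ mᵢcᵢTᵢ / Σ mᵢcᵢ
Σ mᵢcᵢ = 455.3×2.4 + 383.4×0.125 + 324.6×0.525 = 1311.060
Σ mᵢcᵢTᵢ = 1092.72×135.0 + 47.925×77.8 + 170.415×10.0 = 152950
T = 152950 / 1311.060 = 116.7 °C

T_f = 117 °C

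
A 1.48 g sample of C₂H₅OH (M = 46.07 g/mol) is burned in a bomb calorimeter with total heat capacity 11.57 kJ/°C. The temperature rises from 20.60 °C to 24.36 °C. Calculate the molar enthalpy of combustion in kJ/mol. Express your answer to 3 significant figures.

ΔH = -1350 kJ/mol

ΔT = 24.36 − 20.60 = 3.76 °C
q_cal = C_cal × ΔT = 11.57 × 3.76 = 43.5032 kJ
n = 1.48 / 46.07 = 0.03213 mol
q_rxn = −q_cal = -43.5032 kJ
ΔH = -43.5032 / 0.03213 = -1354 kJ/mol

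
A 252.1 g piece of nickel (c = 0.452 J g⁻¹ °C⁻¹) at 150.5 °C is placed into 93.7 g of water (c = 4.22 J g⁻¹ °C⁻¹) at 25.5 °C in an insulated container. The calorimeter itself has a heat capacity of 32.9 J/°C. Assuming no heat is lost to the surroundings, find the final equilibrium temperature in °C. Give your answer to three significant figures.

Heat lost by nickel = heat gained by water + calorimeter.
(252.1)(0.452)(150.5 − T) = [(93.7)(4.22) + 32.9](T − 25.5)
113.9492 (150.5 − T) = 428.314 (T − 25.5)
17149 − 113.9492 T = 428.314 T − 10922
28071 = 542.2632 T
T = 51.77 °C

T_f = 51.8 °C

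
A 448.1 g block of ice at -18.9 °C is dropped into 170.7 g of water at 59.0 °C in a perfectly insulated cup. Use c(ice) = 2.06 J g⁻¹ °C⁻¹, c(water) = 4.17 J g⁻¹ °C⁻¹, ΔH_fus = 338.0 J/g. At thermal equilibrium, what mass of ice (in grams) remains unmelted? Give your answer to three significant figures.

Heat to warm all ice to 0 °C: 448.1×2.06×18.9 = 17446 J
Heat released by water cooling to 0 °C: 170.7×4.17×59.0 = 41997 J
41997 J < 17446 + 448.1×338.0 = 168903.8 J, so not all ice melts; final T = 0 °C.
Heat left for melting: 41997 − 17446 = 24551 J
Mass melted = 24551 / 338.0 = 72.64 g
Ice remaining = 448.1 − 72.64 = 375.46 g

m_ice remaining = 375 g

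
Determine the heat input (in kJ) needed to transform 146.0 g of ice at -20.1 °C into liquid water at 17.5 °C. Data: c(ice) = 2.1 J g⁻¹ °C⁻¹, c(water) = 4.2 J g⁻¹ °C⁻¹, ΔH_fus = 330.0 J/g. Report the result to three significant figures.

q1 (heat ice -20.1→0.0 °C): 146.0 × 2.1 × 20.1 = 6163 J
q2 (melt at 0 °C): 146.0 × 330.0 = 48180 J
q3 (heat water 0.0→17.5 °C): 146.0 × 4.2 × 17.5 = 10731 J
Total: 6163 + 48180 + 10731 = 65074 J = 65.1 kJ

q = 65.1 kJ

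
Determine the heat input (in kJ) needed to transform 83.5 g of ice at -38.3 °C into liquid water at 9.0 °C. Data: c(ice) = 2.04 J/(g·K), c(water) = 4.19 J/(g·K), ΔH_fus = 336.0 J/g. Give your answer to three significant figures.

q1 (heat ice -38.3→0.0 °C): 83.5 × 2.04 × 38.3 = 6524 J
q2 (melt at 0 °C): 83.5 × 336.0 = 28056 J
q3 (heat water 0.0→9.0 °C): 83.5 × 4.19 × 9.0 = 3149 J
Total: 6524 + 28056 + 3149 = 37729 J = 37.7 kJ

q = 37.7 kJ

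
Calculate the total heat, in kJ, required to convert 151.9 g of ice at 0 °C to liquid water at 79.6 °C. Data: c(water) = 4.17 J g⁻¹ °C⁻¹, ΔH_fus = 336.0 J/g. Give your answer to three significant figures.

q1 (melt at 0 °C): 151.9 × 336.0 = 51038 J
q2 (heat water 0.0→79.6 °C): 151.9 × 4.17 × 79.6 = 50420 J
Total: 51038 + 50420 = 101458 J = 101 kJ

q = 101 kJ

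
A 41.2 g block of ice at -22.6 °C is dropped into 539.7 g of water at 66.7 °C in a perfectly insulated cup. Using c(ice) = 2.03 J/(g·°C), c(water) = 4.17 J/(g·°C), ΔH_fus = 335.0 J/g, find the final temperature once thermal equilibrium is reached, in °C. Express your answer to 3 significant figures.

T_f = 55.5 °C

Heat to bring ice to 0 °C and melt it: q₁ = 41.2×2.03×22.6 + 41.2×335.0 = 15692 J
Heat the water can supply cooling to 0 °C: 539.7×4.17×66.7 = 150112 J > q₁, so all ice melts.
Energy balance: 539.7×4.17×(66.7 − T) = 15692 + 41.2×4.17×(T − 0)
2250.549(66.7 − T) = 15692 + 171.804 T
150112 − 15692 = 2422.353 T
T = 134420 / 2422.353 = 55.49 °C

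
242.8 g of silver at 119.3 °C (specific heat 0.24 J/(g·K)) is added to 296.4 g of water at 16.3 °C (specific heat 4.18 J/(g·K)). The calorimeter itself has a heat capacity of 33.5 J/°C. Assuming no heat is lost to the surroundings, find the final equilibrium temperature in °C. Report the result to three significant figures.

T_f = 20.8 °C

Heat lost by silver = heat gained by water + calorimeter.
(242.8)(0.24)(119.3 − T) = [(296.4)(4.18) + 33.5](T − 16.3)
58.272 (119.3 − T) = 1272.452 (T − 16.3)
6951.8 − 58.272 T = 1272.452 T − 20741
27692.8 = 1330.724 T
T = 20.81 °C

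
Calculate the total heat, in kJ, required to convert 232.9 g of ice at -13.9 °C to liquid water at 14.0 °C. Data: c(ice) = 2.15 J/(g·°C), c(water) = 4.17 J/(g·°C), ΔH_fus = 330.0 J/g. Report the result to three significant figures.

q1 (heat ice -13.9→0.0 °C): 232.9 × 2.15 × 13.9 = 6960 J
q2 (melt at 0 °C): 232.9 × 330.0 = 76857 J
q3 (heat water 0.0→14.0 °C): 232.9 × 4.17 × 14.0 = 13597 J
Total: 6960 + 76857 + 13597 = 97414 J = 97.4 kJ

q = 97.4 kJ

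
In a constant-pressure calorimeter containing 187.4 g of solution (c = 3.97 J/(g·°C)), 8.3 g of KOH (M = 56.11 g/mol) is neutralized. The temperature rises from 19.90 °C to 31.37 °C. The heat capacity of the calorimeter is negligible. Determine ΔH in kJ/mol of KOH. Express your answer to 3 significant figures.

ΔH = -57.7 kJ/mol

|ΔT| = |31.37 − 19.90| = 11.47 °C
|q_surr| = (187.4 × 3.97) × 11.47 = 743.978 × 11.47 = 8533 J
n(KOH) = 8.3 / 56.11 = 0.1479 mol
Temperature rose, so q_rxn = −|q_surr| = -8.533 kJ
ΔH = q_rxn / n = -57.69 kJ/mol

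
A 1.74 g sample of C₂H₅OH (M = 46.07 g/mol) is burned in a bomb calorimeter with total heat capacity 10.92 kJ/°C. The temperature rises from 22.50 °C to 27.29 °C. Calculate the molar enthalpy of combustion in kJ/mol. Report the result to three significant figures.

ΔH = -1380 kJ/mol

ΔT = 27.29 − 22.50 = 4.79 °C
q_cal = C_cal × ΔT = 10.92 × 4.79 = 52.3068 kJ
n = 1.74 / 46.07 = 0.03777 mol
q_rxn = −q_cal = -52.3068 kJ
ΔH = -52.3068 / 0.03777 = -1384.9 kJ/mol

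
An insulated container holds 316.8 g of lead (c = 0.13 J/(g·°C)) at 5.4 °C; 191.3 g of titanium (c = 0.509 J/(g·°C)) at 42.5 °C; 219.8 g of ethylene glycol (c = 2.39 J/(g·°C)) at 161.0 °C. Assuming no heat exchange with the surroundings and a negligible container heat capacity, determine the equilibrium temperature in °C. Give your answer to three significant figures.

T_f = 134 °C

Σ mᵢcᵢ(T − Tᵢ) = 0  ⇒  T = Σ mᵢcᵢTᵢ / Σ mᵢcᵢ
Σ mᵢcᵢ = 316.8×0.13 + 191.3×0.509 + 219.8×2.39 = 663.8777
Σ mᵢcᵢTᵢ = 41.184×5.4 + 97.3717×42.5 + 525.322×161.0 = 88938
T = 88938 / 663.8777 = 134.0 °C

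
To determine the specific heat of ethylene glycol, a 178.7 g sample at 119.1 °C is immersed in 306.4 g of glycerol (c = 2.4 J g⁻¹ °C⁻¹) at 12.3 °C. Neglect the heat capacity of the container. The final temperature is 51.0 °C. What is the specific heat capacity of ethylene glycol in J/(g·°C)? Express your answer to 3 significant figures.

q_gained = (306.4 × 2.4) × (51.0 − 12.3) = 28460 J
q_lost = 178.7 × c × (119.1 − 51.0) = 12169.47 c
Set equal: c = 28460 / 12169.47 = 2.34 J/(g·°C)

c = 2.34 J/(g·°C)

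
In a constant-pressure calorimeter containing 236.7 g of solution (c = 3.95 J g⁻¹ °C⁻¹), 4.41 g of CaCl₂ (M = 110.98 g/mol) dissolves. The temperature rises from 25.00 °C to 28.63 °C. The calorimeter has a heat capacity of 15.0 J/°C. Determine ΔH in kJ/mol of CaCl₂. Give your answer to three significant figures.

|ΔT| = |28.63 − 25.00| = 3.63 °C
|q_surr| = (236.7 × 3.95 + 15.0) × 3.63 = 949.965 × 3.63 = 3448 J
n(CaCl₂) = 4.41 / 110.98 = 0.03974 mol
Temperature rose, so q_rxn = −|q_surr| = -3.448 kJ
ΔH = q_rxn / n = -86.76 kJ/mol

ΔH = -86.8 kJ/mol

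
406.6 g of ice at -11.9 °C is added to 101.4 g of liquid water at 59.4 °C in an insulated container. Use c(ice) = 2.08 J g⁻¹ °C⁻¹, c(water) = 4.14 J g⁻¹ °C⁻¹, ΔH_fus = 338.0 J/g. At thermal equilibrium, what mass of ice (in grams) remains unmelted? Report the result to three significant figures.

m_ice remaining = 363 g

Heat to warm all ice to 0 °C: 406.6×2.08×11.9 = 10064 J
Heat released by water cooling to 0 °C: 101.4×4.14×59.4 = 24936 J
24936 J < 10064 + 406.6×338.0 = 147494.8 J, so not all ice melts; final T = 0 °C.
Heat left for melting: 24936 − 10064 = 14872 J
Mass melted = 14872 / 338.0 = 44.00 g
Ice remaining = 406.6 − 44.00 = 362.60 g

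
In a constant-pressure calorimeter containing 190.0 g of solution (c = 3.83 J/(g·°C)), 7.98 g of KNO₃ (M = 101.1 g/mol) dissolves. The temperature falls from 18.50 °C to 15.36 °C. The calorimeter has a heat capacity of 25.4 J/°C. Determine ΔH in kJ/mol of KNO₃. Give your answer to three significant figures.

|ΔT| = |15.36 − 18.50| = 3.14 °C
|q_surr| = (190.0 × 3.83 + 25.4) × 3.14 = 753.1 × 3.14 = 2365 J
n(KNO₃) = 7.98 / 101.1 = 0.07893 mol
Temperature fell, so q_rxn = +|q_surr| = 2.365 kJ
ΔH = q_rxn / n = 29.96 kJ/mol

ΔH = 30.0 kJ/mol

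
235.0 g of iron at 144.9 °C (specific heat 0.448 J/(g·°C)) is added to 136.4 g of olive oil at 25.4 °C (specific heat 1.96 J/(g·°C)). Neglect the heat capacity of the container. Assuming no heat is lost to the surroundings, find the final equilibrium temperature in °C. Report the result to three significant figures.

T_f = 59.2 °C

Heat lost by iron = heat gained by olive oil.
(235.0)(0.448)(144.9 − T) = (136.4)(1.96)(T − 25.4)
105.28 (144.9 − T) = 267.344 (T − 25.4)
15255 − 105.28 T = 267.344 T − 6790.5
22045.5 = 372.624 T
T = 59.16 °C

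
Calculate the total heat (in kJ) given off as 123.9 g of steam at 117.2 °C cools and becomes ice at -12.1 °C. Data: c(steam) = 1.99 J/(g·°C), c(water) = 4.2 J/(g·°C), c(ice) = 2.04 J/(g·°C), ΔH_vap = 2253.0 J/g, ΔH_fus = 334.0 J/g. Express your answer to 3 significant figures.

q = 380 kJ

q1 (cool steam 117.2→100 °C): 123.9 × 1.99 × 17.2 = 4241 J
q2 (condense at 100 °C): 123.9 × 2253.0 = 279147 J
q3 (cool water 100→0 °C): 123.9 × 4.2 × 100.0 = 52038 J
q4 (freeze at 0 °C): 123.9 × 334.0 = 41383 J
q5 (cool ice 0→-12.1 °C): 123.9 × 2.04 × 12.1 = 3058 J
Total: 4241 + 279147 + 52038 + 41383 + 3058 = 379867 J = 380 kJ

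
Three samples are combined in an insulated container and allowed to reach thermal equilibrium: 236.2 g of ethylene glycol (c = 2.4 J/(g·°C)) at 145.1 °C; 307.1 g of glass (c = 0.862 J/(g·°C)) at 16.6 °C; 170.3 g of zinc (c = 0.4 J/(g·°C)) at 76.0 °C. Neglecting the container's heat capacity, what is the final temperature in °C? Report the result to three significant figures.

Σ mᵢcᵢ(T − Tᵢ) = 0  ⇒  T = Σ mᵢcᵢTᵢ / Σ mᵢcᵢ
Σ mᵢcᵢ = 236.2×2.4 + 307.1×0.862 + 170.3×0.4 = 899.7202
Σ mᵢcᵢTᵢ = 566.88×145.1 + 264.7202×16.6 + 68.12×76.0 = 91826
T = 91826 / 899.7202 = 102.1 °C

T_f = 102 °C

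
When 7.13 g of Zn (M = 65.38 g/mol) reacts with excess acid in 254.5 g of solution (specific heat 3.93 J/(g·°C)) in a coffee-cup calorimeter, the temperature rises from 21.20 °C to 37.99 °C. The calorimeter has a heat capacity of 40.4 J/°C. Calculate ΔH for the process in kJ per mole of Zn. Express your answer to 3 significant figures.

ΔH = -160 kJ/mol

|ΔT| = |37.99 − 21.20| = 16.79 °C
|q_surr| = (254.5 × 3.93 + 40.4) × 16.79 = 1040.585 × 16.79 = 17470 J
n(Zn) = 7.13 / 65.38 = 0.1091 mol
Temperature rose, so q_rxn = −|q_surr| = -17.47 kJ
ΔH = q_rxn / n = -160.1 kJ/mol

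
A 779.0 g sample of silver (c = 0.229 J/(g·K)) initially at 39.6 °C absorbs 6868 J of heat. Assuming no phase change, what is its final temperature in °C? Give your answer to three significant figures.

ΔT = q / (m c) = 6868 / (779.0 × 0.229) = 38.50 °C
T_f = 39.6 + 38.50 = 78.10 °C

T_f = 78.1 °C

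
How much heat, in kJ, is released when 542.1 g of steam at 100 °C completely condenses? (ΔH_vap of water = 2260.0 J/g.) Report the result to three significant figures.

q = 1230 kJ

q = m × ΔH_vap = 542.1 × 2260.0 = 1225000 J = 1230 kJ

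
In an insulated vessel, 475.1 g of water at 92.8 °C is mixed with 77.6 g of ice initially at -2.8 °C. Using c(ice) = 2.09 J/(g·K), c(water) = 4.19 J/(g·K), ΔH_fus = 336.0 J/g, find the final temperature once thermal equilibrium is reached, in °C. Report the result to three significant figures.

T_f = 68.3 °C

Heat to bring ice to 0 °C and melt it: q₁ = 77.6×2.09×2.8 + 77.6×336.0 = 26528 J
Heat the water can supply cooling to 0 °C: 475.1×4.19×92.8 = 184734 J > q₁, so all ice melts.
Energy balance: 475.1×4.19×(92.8 − T) = 26528 + 77.6×4.19×(T − 0)
1990.669(92.8 − T) = 26528 + 325.144 T
184734 − 26528 = 2315.813 T
T = 158206 / 2315.813 = 68.32 °C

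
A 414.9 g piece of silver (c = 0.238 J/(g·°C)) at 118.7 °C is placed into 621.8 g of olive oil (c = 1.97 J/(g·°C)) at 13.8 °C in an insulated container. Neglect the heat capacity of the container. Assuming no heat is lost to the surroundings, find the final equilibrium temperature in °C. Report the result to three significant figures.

T_f = 21.6 °C

Heat lost by silver = heat gained by olive oil.
(414.9)(0.238)(118.7 − T) = (621.8)(1.97)(T − 13.8)
98.7462 (118.7 − T) = 1224.946 (T − 13.8)
11721 − 98.7462 T = 1224.946 T − 16904
28625 = 1323.6922 T
T = 21.63 °C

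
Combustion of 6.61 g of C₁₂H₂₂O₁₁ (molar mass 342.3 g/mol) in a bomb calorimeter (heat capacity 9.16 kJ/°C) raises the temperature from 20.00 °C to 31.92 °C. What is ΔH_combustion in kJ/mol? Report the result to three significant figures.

ΔH = -5650 kJ/mol

ΔT = 31.92 − 20.00 = 11.92 °C
q_cal = C_cal × ΔT = 9.16 × 11.92 = 109.1872 kJ
n = 6.61 / 342.3 = 0.01931 mol
q_rxn = −q_cal = -109.1872 kJ
ΔH = -109.1872 / 0.01931 = -5654 kJ/mol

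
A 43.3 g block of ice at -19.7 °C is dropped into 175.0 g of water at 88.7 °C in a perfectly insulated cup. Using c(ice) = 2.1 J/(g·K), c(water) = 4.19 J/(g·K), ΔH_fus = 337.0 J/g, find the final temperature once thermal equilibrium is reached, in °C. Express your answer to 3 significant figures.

T_f = 53.2 °C

Heat to bring ice to 0 °C and melt it: q₁ = 43.3×2.1×19.7 + 43.3×337.0 = 16383 J
Heat the water can supply cooling to 0 °C: 175.0×4.19×88.7 = 65039.3 J > q₁, so all ice melts.
Energy balance: 175.0×4.19×(88.7 − T) = 16383 + 43.3×4.19×(T − 0)
733.25(88.7 − T) = 16383 + 181.427 T
65039.3 − 16383 = 914.677 T
T = 48656.3 / 914.677 = 53.20 °C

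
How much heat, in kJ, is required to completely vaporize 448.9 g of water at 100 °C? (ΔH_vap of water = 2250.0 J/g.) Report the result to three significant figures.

q = m × ΔH_vap = 448.9 × 2250.0 = 1010000 J = 1010 kJ

q = 1010 kJ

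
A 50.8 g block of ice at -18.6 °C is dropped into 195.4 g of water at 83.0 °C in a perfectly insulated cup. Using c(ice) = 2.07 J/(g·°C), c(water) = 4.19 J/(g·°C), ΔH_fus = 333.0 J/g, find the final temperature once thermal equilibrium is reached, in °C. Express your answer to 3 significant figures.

Heat to bring ice to 0 °C and melt it: q₁ = 50.8×2.07×18.6 + 50.8×333.0 = 18872 J
Heat the water can supply cooling to 0 °C: 195.4×4.19×83.0 = 67954.3 J > q₁, so all ice melts.
Energy balance: 195.4×4.19×(83.0 − T) = 18872 + 50.8×4.19×(T − 0)
818.726(83.0 − T) = 18872 + 212.852 T
67954.3 − 18872 = 1031.578 T
T = 49082.3 / 1031.578 = 47.58 °C

T_f = 47.6 °C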